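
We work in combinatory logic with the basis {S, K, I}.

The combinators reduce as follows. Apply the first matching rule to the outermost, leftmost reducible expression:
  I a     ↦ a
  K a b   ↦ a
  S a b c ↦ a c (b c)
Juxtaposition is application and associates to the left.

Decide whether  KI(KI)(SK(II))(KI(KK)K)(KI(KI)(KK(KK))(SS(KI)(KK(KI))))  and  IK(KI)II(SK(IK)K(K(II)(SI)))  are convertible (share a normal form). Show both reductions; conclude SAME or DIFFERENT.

Term A:
  start: KI(KI)(SK(II))(KI(KK)K)(KI(KI)(KK(KK))(SS(KI)(KK(KI))))
  [1] I(SK(II))(KI(KK)K)(KI(KI)(KK(KK))(SS(KI)(KK(KI))))
  [2] SK(II)(KI(KK)K)(KI(KI)(KK(KK))(SS(KI)(KK(KI))))
  [3] K(KI(KK)K)(II(KI(KK)K))(KI(KI)(KK(KK))(SS(KI)(KK(KI))))
  [4] KI(KK)K(KI(KI)(KK(KK))(SS(KI)(KK(KI))))
  [5] IK(KI(KI)(KK(KK))(SS(KI)(KK(KI))))
  [6] K(KI(KI)(KK(KK))(SS(KI)(KK(KI))))
  [7] K(I(KK(KK))(SS(KI)(KK(KI))))
  [8] K(KK(KK)(SS(KI)(KK(KI))))
  [9] K(K(SS(KI)(KK(KI))))
  [10] K(K(S(KK(KI))(KI(KK(KI)))))
  [11] K(K(SK(KI(KK(KI)))))
  [12] K(K(SKI))

Term B:
  start: IK(KI)II(SK(IK)K(K(II)(SI)))
  [1] K(KI)II(SK(IK)K(K(II)(SI)))
  [2] KII(SK(IK)K(K(II)(SI)))
  [3] I(SK(IK)K(K(II)(SI)))
  [4] SK(IK)K(K(II)(SI))
  [5] KK(IKK)(K(II)(SI))
  [6] K(K(II)(SI))
  [7] K(II)
  [8] KI

Answer: DIFFERENT — A ⇓ K(K(SKI)), B ⇓ KI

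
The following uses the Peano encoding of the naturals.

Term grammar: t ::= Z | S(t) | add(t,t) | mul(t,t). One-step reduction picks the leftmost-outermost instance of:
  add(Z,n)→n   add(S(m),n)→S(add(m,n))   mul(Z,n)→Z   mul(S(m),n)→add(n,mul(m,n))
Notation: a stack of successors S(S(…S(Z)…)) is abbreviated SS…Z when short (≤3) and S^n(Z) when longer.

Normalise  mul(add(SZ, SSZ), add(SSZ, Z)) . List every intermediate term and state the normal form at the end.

  start: mul(add(SZ, SSZ), add(SSZ, Z))
  →1  mul(S(add(Z, SSZ)), add(SSZ, Z))
  →2  add(add(SSZ, Z), mul(add(Z, SSZ), add(SSZ, Z)))
  →3  add(S(add(SZ, Z)), mul(add(Z, SSZ), add(SSZ, Z)))
  →4  S(add(add(SZ, Z), mul(add(Z, SSZ), add(SSZ, Z))))
  →5  S(add(S(add(Z, Z)), mul(add(Z, SSZ), add(SSZ, Z))))
  →6  S(S(add(add(Z, Z), mul(add(Z, SSZ), add(SSZ, Z)))))
  →7  S(S(add(Z, mul(add(Z, SSZ), add(SSZ, Z)))))
  →8  S(S(mul(add(Z, SSZ), add(SSZ, Z))))
  →9  S(S(mul(SSZ, add(SSZ, Z))))
  →10  S(S(add(add(SSZ, Z), mul(SZ, add(SSZ, Z)))))
  →11  S(S(add(S(add(SZ, Z)), mul(SZ, add(SSZ, Z)))))
  →12  S(S(S(add(add(SZ, Z), mul(SZ, add(SSZ, Z))))))
  →13  S(S(S(add(S(add(Z, Z)), mul(SZ, add(SSZ, Z))))))
  →14  S(S(S(S(add(add(Z, Z), mul(SZ, add(SSZ, Z)))))))
  →15  S(S(S(S(add(Z, mul(SZ, add(SSZ, Z)))))))
  →16  S(S(S(S(mul(SZ, add(SSZ, Z))))))
  →17  S(S(S(S(add(add(SSZ, Z), mul(Z, add(SSZ, Z)))))))
  →18  S(S(S(S(add(S(add(SZ, Z)), mul(Z, add(SSZ, Z)))))))
  →19  S(S(S(S(S(add(add(SZ, Z), mul(Z, add(SSZ, Z))))))))
  →20  S(S(S(S(S(add(S(add(Z, Z)), mul(Z, add(SSZ, Z))))))))
  →21  S(S(S(S(S(S(add(add(Z, Z), mul(Z, add(SSZ, Z)))))))))
  →22  S(S(S(S(S(S(add(Z, mul(Z, add(SSZ, Z)))))))))
  →23  S(S(S(S(S(S(mul(Z, add(SSZ, Z))))))))
  →24  S^6(Z)

Answer: normal form = S^6(Z)  (in 24 steps)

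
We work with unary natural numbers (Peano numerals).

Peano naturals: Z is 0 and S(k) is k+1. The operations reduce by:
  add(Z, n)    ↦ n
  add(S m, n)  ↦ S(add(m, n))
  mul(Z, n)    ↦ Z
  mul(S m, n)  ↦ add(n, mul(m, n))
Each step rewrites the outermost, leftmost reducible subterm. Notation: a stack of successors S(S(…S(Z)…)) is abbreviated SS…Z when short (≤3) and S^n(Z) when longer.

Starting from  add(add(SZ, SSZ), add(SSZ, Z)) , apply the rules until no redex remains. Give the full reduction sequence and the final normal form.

Answer: normal form = S^5(Z)  (in 9 steps)

Derivation:
  start: add(add(SZ, SSZ), add(SSZ, Z))
  [1] add(S(add(Z, SSZ)), add(SSZ, Z))
  [2] S(add(add(Z, SSZ), add(SSZ, Z)))
  [3] S(add(SSZ, add(SSZ, Z)))
  [4] S(S(add(SZ, add(SSZ, Z))))
  [5] S(S(S(add(Z, add(SSZ, Z)))))
  [6] S(S(S(add(SSZ, Z))))
  [7] S(S(S(S(add(SZ, Z)))))
  [8] S(S(S(S(S(add(Z, Z))))))
  [9] S^5(Z)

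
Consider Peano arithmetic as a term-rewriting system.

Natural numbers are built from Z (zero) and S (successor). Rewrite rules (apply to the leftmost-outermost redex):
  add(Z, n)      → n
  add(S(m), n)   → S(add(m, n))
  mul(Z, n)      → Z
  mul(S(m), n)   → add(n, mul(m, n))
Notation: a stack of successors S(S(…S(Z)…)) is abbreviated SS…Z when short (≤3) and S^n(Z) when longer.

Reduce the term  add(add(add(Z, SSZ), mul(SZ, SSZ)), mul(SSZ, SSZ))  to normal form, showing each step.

Answer: normal form = S^8(Z)  (in 23 steps)

Reduction:
  start: add(add(add(Z, SSZ), mul(SZ, SSZ)), mul(SSZ, SSZ))
  [1] add(add(SSZ, mul(SZ, SSZ)), mul(SSZ, SSZ))
  [2] add(S(add(SZ, mul(SZ, SSZ))), mul(SSZ, SSZ))
  [3] S(add(add(SZ, mul(SZ, SSZ)), mul(SSZ, SSZ)))
  [4] S(add(S(add(Z, mul(SZ, SSZ))), mul(SSZ, SSZ)))
  [5] S(S(add(add(Z, mul(SZ, SSZ)), mul(SSZ, SSZ))))
  [6] S(S(add(mul(SZ, SSZ), mul(SSZ, SSZ))))
  [7] S(S(add(add(SSZ, mul(Z, SSZ)), mul(SSZ, SSZ))))
  [8] S(S(add(S(add(SZ, mul(Z, SSZ))), mul(SSZ, SSZ))))
  [9] S(S(S(add(add(SZ, mul(Z, SSZ)), mul(SSZ, SSZ)))))
  [10] S(S(S(add(S(add(Z, mul(Z, SSZ))), mul(SSZ, SSZ)))))
  [11] S(S(S(S(add(add(Z, mul(Z, SSZ)), mul(SSZ, SSZ))))))
  [12] S(S(S(S(add(mul(Z, SSZ), mul(SSZ, SSZ))))))
  [13] S(S(S(S(add(Z, mul(SSZ, SSZ))))))
  [14] S(S(S(S(mul(SSZ, SSZ)))))
  [15] S(S(S(S(add(SSZ, mul(SZ, SSZ))))))
  [16] S(S(S(S(S(add(SZ, mul(SZ, SSZ)))))))
  [17] S(S(S(S(S(S(add(Z, mul(SZ, SSZ))))))))
  [18] S(S(S(S(S(S(mul(SZ, SSZ)))))))
  [19] S(S(S(S(S(S(add(SSZ, mul(Z, SSZ))))))))
  [20] S(S(S(S(S(S(S(add(SZ, mul(Z, SSZ)))))))))
  [21] S(S(S(S(S(S(S(S(add(Z, mul(Z, SSZ))))))))))
  [22] S(S(S(S(S(S(S(S(mul(Z, SSZ)))))))))
  [23] S^8(Z)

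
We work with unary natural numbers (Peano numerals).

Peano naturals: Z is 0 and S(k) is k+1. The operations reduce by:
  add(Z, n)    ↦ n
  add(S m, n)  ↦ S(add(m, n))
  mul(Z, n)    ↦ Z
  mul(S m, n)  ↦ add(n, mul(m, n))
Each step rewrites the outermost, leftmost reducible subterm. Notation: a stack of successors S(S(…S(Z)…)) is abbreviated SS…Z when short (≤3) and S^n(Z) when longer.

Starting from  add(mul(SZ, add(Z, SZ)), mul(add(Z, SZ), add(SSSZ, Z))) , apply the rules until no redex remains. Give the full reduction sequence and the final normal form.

Answer: normal form = S^4(Z)  (in 18 steps)

Working:
  start: add(mul(SZ, add(Z, SZ)), mul(add(Z, SZ), add(SSSZ, Z)))
  →1  add(add(add(Z, SZ), mul(Z, add(Z, SZ))), mul(add(Z, SZ), add(SSSZ, Z)))
  →2  add(add(SZ, mul(Z, add(Z, SZ))), mul(add(Z, SZ), add(SSSZ, Z)))
  →3  add(S(add(Z, mul(Z, add(Z, SZ)))), mul(add(Z, SZ), add(SSSZ, Z)))
  →4  S(add(add(Z, mul(Z, add(Z, SZ))), mul(add(Z, SZ), add(SSSZ, Z))))
  →5  S(add(mul(Z, add(Z, SZ)), mul(add(Z, SZ), add(SSSZ, Z))))
  →6  S(add(Z, mul(add(Z, SZ), add(SSSZ, Z))))
  →7  S(mul(add(Z, SZ), add(SSSZ, Z)))
  →8  S(mul(SZ, add(SSSZ, Z)))
  →9  S(add(add(SSSZ, Z), mul(Z, add(SSSZ, Z))))
  →10  S(add(S(add(SSZ, Z)), mul(Z, add(SSSZ, Z))))
  →11  S(S(add(add(SSZ, Z), mul(Z, add(SSSZ, Z)))))
  →12  S(S(add(S(add(SZ, Z)), mul(Z, add(SSSZ, Z)))))
  →13  S(S(S(add(add(SZ, Z), mul(Z, add(SSSZ, Z))))))
  →14  S(S(S(add(S(add(Z, Z)), mul(Z, add(SSSZ, Z))))))
  →15  S(S(S(S(add(add(Z, Z), mul(Z, add(SSSZ, Z)))))))
  →16  S(S(S(S(add(Z, mul(Z, add(SSSZ, Z)))))))
  →17  S(S(S(S(mul(Z, add(SSSZ, Z))))))
  →18  S^4(Z)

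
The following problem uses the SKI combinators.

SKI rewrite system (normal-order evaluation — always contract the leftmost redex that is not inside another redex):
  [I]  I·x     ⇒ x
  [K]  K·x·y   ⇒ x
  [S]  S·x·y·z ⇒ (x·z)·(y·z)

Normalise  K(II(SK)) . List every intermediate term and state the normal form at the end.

Answer: normal form = K(SK)  (in 2 steps)

Reduction:
  start: K(II(SK))
  step 1: K(I(SK))
  step 2: K(SK)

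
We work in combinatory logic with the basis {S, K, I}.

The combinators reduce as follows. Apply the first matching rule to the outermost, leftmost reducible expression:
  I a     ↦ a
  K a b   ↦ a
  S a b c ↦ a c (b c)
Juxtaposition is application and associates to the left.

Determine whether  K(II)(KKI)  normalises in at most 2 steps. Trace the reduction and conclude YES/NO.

Answer: YES — reaches normal form I in 2 ≤ 2 steps

Derivation:
  start: K(II)(KKI)
  [1] II
  [2] I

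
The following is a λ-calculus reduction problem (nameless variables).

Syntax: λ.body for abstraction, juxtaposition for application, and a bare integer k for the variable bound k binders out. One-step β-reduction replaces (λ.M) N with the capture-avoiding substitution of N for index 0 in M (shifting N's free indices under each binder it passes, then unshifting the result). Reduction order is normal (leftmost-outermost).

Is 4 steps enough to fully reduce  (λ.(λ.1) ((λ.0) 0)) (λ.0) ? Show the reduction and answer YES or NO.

  start: (λ.(λ.1) ((λ.0) 0)) (λ.0)
  →1  (λ.λ.0) ((λ.0) (λ.0))
  →2  λ.0

Answer: YES — reaches normal form λ.0 in 2 ≤ 4 steps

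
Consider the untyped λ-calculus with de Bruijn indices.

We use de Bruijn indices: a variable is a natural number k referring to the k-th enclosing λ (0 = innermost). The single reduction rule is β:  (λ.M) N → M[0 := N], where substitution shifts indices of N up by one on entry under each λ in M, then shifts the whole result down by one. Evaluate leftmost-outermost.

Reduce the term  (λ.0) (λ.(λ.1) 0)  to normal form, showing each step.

  start: (λ.0) (λ.(λ.1) 0)
  [1] λ.(λ.1) 0
  [2] λ.0

Answer: normal form = λ.0  (in 2 steps)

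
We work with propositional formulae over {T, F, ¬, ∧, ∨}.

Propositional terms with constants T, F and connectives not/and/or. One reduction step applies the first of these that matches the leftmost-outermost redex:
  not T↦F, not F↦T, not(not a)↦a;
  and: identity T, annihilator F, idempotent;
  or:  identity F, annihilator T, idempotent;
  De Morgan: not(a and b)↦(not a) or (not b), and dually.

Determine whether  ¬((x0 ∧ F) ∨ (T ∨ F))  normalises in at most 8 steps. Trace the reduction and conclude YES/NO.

Answer: YES — reaches normal form F in 8 ≤ 8 steps

Derivation:
  start: ¬((x0 ∧ F) ∨ (T ∨ F))
  [1] ¬(x0 ∧ F) ∧ ¬(T ∨ F)
  [2] (¬x0 ∨ ¬F) ∧ ¬(T ∨ F)
  [3] (¬x0 ∨ T) ∧ ¬(T ∨ F)
  [4] T ∧ ¬(T ∨ F)
  [5] ¬(T ∨ F)
  [6] ¬T ∧ ¬F
  [7] F ∧ ¬F
  [8] F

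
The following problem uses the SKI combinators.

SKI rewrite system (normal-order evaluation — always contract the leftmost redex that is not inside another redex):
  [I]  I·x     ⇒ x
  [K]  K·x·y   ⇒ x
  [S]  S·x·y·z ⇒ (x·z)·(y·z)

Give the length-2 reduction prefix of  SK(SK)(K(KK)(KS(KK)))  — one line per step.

Answer: after 2 steps: K(KK)(KS(KK))

Reduction:
  start: SK(SK)(K(KK)(KS(KK)))
  →1  K(K(KK)(KS(KK)))(SK(K(KK)(KS(KK))))
  →2  K(KK)(KS(KK))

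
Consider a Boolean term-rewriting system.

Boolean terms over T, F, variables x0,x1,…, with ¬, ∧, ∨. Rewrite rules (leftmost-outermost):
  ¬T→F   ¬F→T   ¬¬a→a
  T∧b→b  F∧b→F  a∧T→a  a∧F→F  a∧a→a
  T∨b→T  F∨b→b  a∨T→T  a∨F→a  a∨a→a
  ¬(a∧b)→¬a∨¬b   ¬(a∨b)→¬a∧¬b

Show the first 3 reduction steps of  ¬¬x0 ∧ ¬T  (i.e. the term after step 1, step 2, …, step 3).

Answer: after 3 steps: F

Working:
  start: ¬¬x0 ∧ ¬T
  [1] x0 ∧ ¬T
  [2] x0 ∧ F
  [3] F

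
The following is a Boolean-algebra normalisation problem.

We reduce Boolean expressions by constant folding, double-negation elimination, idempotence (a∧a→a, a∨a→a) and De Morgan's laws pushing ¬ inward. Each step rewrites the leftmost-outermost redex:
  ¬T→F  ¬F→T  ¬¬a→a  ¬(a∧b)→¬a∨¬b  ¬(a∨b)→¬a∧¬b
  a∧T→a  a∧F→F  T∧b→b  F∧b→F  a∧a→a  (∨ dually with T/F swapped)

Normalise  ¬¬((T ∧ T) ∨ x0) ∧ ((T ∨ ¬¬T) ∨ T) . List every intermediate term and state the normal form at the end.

Answer: normal form = T  (in 5 steps)

Derivation:
  start: ¬¬((T ∧ T) ∨ x0) ∧ ((T ∨ ¬¬T) ∨ T)
  →1  ((T ∧ T) ∨ x0) ∧ ((T ∨ ¬¬T) ∨ T)
  →2  (T ∨ x0) ∧ ((T ∨ ¬¬T) ∨ T)
  →3  T ∧ ((T ∨ ¬¬T) ∨ T)
  →4  (T ∨ ¬¬T) ∨ T
  →5  T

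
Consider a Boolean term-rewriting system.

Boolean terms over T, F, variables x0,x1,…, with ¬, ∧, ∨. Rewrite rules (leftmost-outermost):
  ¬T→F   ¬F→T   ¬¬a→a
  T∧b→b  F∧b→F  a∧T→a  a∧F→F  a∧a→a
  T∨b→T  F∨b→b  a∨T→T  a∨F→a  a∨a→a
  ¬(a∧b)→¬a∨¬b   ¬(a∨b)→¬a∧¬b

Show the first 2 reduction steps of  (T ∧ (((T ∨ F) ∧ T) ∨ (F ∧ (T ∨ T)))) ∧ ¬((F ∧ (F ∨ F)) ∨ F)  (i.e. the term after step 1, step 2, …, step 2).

  start: (T ∧ (((T ∨ F) ∧ T) ∨ (F ∧ (T ∨ T)))) ∧ ¬((F ∧ (F ∨ F)) ∨ F)
  step 1: (((T ∨ F) ∧ T) ∨ (F ∧ (T ∨ T))) ∧ ¬((F ∧ (F ∨ F)) ∨ F)
  step 2: ((T ∨ F) ∨ (F ∧ (T ∨ T))) ∧ ¬((F ∧ (F ∨ F)) ∨ F)

Answer: after 2 steps: ((T ∨ F) ∨ (F ∧ (T ∨ T))) ∧ ¬((F ∧ (F ∨ F)) ∨ F)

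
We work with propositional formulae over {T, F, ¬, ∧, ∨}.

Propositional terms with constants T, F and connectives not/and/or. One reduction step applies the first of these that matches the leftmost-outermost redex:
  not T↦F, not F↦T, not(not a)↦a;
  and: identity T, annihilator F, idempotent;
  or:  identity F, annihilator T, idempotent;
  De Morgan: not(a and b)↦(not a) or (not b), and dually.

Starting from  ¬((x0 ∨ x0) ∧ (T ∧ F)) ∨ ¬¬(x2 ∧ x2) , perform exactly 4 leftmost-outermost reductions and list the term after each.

Answer: after 4 steps: (¬x0 ∨ (¬T ∨ ¬F)) ∨ ¬¬(x2 ∧ x2)

Reduction:
  start: ¬((x0 ∨ x0) ∧ (T ∧ F)) ∨ ¬¬(x2 ∧ x2)
  [1] (¬(x0 ∨ x0) ∨ ¬(T ∧ F)) ∨ ¬¬(x2 ∧ x2)
  [2] ((¬x0 ∧ ¬x0) ∨ ¬(T ∧ F)) ∨ ¬¬(x2 ∧ x2)
  [3] (¬x0 ∨ ¬(T ∧ F)) ∨ ¬¬(x2 ∧ x2)
  [4] (¬x0 ∨ (¬T ∨ ¬F)) ∨ ¬¬(x2 ∧ x2)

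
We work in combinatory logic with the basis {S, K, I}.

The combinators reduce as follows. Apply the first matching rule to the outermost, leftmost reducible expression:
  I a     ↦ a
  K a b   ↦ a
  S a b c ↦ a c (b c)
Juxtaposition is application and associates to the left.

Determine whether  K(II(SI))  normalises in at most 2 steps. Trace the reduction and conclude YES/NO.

  start: K(II(SI))
  →1  K(I(SI))
  →2  K(SI)

Answer: YES — reaches normal form K(SI) in 2 ≤ 2 steps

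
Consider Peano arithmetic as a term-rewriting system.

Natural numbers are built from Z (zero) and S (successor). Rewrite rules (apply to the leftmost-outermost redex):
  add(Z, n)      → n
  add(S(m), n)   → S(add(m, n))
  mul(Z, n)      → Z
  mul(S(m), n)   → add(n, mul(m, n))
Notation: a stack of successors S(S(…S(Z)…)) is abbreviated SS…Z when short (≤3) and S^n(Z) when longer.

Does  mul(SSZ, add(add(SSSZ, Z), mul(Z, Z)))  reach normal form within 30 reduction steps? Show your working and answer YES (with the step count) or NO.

  start: mul(SSZ, add(add(SSSZ, Z), mul(Z, Z)))
  [1] add(add(add(SSSZ, Z), mul(Z, Z)), mul(SZ, add(add(SSSZ, Z), mul(Z, Z))))
  [2] add(add(S(add(SSZ, Z)), mul(Z, Z)), mul(SZ, add(add(SSSZ, Z), mul(Z, Z))))
  [3] add(S(add(add(SSZ, Z), mul(Z, Z))), mul(SZ, add(add(SSSZ, Z), mul(Z, Z))))
  [4] S(add(add(add(SSZ, Z), mul(Z, Z)), mul(SZ, add(add(SSSZ, Z), mul(Z, Z)))))
  [5] S(add(add(S(add(SZ, Z)), mul(Z, Z)), mul(SZ, add(add(SSSZ, Z), mul(Z, Z)))))
  [6] S(add(S(add(add(SZ, Z), mul(Z, Z))), mul(SZ, add(add(SSSZ, Z), mul(Z, Z)))))
  [7] S(S(add(add(add(SZ, Z), mul(Z, Z)), mul(SZ, add(add(SSSZ, Z), mul(Z, Z))))))
  [8] S(S(add(add(S(add(Z, Z)), mul(Z, Z)), mul(SZ, add(add(SSSZ, Z), mul(Z, Z))))))
  [9] S(S(add(S(add(add(Z, Z), mul(Z, Z))), mul(SZ, add(add(SSSZ, Z), mul(Z, Z))))))
  [10] S(S(S(add(add(add(Z, Z), mul(Z, Z)), mul(SZ, add(add(SSSZ, Z), mul(Z, Z)))))))
  [11] S(S(S(add(add(Z, mul(Z, Z)), mul(SZ, add(add(SSSZ, Z), mul(Z, Z)))))))
  [12] S(S(S(add(mul(Z, Z), mul(SZ, add(add(SSSZ, Z), mul(Z, Z)))))))
  [13] S(S(S(add(Z, mul(SZ, add(add(SSSZ, Z), mul(Z, Z)))))))
  [14] S(S(S(mul(SZ, add(add(SSSZ, Z), mul(Z, Z))))))
  [15] S(S(S(add(add(add(SSSZ, Z), mul(Z, Z)), mul(Z, add(add(SSSZ, Z), mul(Z, Z)))))))
  [16] S(S(S(add(add(S(add(SSZ, Z)), mul(Z, Z)), mul(Z, add(add(SSSZ, Z), mul(Z, Z)))))))
  [17] S(S(S(add(S(add(add(SSZ, Z), mul(Z, Z))), mul(Z, add(add(SSSZ, Z), mul(Z, Z)))))))
  [18] S(S(S(S(add(add(add(SSZ, Z), mul(Z, Z)), mul(Z, add(add(SSSZ, Z), mul(Z, Z))))))))
  [19] S(S(S(S(add(add(S(add(SZ, Z)), mul(Z, Z)), mul(Z, add(add(SSSZ, Z), mul(Z, Z))))))))
  [20] S(S(S(S(add(S(add(add(SZ, Z), mul(Z, Z))), mul(Z, add(add(SSSZ, Z), mul(Z, Z))))))))
  [21] S(S(S(S(S(add(add(add(SZ, Z), mul(Z, Z)), mul(Z, add(add(SSSZ, Z), mul(Z, Z)))))))))
  [22] S(S(S(S(S(add(add(S(add(Z, Z)), mul(Z, Z)), mul(Z, add(add(SSSZ, Z), mul(Z, Z)))))))))
  [23] S(S(S(S(S(add(S(add(add(Z, Z), mul(Z, Z))), mul(Z, add(add(SSSZ, Z), mul(Z, Z)))))))))
  [24] S(S(S(S(S(S(add(add(add(Z, Z), mul(Z, Z)), mul(Z, add(add(SSSZ, Z), mul(Z, Z))))))))))
  [25] S(S(S(S(S(S(add(add(Z, mul(Z, Z)), mul(Z, add(add(SSSZ, Z), mul(Z, Z))))))))))
  [26] S(S(S(S(S(S(add(mul(Z, Z), mul(Z, add(add(SSSZ, Z), mul(Z, Z))))))))))
  [27] S(S(S(S(S(S(add(Z, mul(Z, add(add(SSSZ, Z), mul(Z, Z))))))))))
  [28] S(S(S(S(S(S(mul(Z, add(add(SSSZ, Z), mul(Z, Z)))))))))
  [29] S^6(Z)

Answer: YES — reaches normal form S^6(Z) in 29 ≤ 30 steps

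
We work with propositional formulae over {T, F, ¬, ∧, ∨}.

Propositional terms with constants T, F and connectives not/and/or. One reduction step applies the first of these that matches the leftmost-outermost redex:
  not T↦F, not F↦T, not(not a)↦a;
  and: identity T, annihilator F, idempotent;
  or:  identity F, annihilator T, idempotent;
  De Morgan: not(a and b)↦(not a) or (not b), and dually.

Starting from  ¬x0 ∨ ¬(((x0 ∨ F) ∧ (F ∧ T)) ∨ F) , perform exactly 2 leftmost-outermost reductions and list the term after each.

Answer: after 2 steps: ¬x0 ∨ ((¬(x0 ∨ F) ∨ ¬(F ∧ T)) ∧ ¬F)

Working:
  start: ¬x0 ∨ ¬(((x0 ∨ F) ∧ (F ∧ T)) ∨ F)
  step 1: ¬x0 ∨ (¬((x0 ∨ F) ∧ (F ∧ T)) ∧ ¬F)
  step 2: ¬x0 ∨ ((¬(x0 ∨ F) ∨ ¬(F ∧ T)) ∧ ¬F)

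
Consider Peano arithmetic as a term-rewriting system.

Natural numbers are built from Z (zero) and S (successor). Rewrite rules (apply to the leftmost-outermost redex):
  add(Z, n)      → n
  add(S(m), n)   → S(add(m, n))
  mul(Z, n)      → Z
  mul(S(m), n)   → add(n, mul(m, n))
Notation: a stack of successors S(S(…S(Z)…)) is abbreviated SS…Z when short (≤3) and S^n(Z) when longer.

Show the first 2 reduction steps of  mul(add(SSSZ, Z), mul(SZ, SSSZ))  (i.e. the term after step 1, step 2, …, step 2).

  start: mul(add(SSSZ, Z), mul(SZ, SSSZ))
  [1] mul(S(add(SSZ, Z)), mul(SZ, SSSZ))
  [2] add(mul(SZ, SSSZ), mul(add(SSZ, Z), mul(SZ, SSSZ)))

Answer: after 2 steps: add(mul(SZ, SSSZ), mul(add(SSZ, Z), mul(SZ, SSSZ)))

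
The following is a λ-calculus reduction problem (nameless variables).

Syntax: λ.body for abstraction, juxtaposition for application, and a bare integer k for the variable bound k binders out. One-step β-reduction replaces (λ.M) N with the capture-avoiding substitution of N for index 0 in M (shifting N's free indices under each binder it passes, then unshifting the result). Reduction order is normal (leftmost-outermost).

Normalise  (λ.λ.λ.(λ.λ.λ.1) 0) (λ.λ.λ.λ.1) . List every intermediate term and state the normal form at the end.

  start: (λ.λ.λ.(λ.λ.λ.1) 0) (λ.λ.λ.λ.1)
  [1] λ.λ.(λ.λ.λ.1) 0
  [2] λ.λ.λ.λ.1

Answer: normal form = λ.λ.λ.λ.1  (in 2 steps)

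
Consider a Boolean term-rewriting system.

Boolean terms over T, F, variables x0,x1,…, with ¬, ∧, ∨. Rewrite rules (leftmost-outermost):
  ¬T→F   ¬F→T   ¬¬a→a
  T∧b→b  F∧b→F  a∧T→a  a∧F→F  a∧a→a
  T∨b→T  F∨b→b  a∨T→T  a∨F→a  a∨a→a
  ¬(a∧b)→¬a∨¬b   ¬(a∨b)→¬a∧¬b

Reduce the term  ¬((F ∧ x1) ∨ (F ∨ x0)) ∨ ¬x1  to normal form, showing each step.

  start: ¬((F ∧ x1) ∨ (F ∨ x0)) ∨ ¬x1
  [1] (¬(F ∧ x1) ∧ ¬(F ∨ x0)) ∨ ¬x1
  [2] ((¬F ∨ ¬x1) ∧ ¬(F ∨ x0)) ∨ ¬x1
  [3] ((T ∨ ¬x1) ∧ ¬(F ∨ x0)) ∨ ¬x1
  [4] (T ∧ ¬(F ∨ x0)) ∨ ¬x1
  [5] ¬(F ∨ x0) ∨ ¬x1
  [6] (¬F ∧ ¬x0) ∨ ¬x1
  [7] (T ∧ ¬x0) ∨ ¬x1
  [8] ¬x0 ∨ ¬x1

Answer: normal form = ¬x0 ∨ ¬x1  (in 8 steps)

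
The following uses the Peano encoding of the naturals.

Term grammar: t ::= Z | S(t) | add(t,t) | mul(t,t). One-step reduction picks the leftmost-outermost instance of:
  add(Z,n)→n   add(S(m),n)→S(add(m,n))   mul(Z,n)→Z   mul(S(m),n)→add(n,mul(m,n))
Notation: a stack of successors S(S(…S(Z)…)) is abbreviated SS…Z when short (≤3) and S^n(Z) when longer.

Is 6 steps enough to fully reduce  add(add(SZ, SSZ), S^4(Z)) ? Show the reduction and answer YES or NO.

  start: add(add(SZ, SSZ), S^4(Z))
  step 1: add(S(add(Z, SSZ)), S^4(Z))
  step 2: S(add(add(Z, SSZ), S^4(Z)))
  step 3: S(add(SSZ, S^4(Z)))
  step 4: S(S(add(SZ, S^4(Z))))
  step 5: S(S(S(add(Z, S^4(Z)))))
  step 6: S^7(Z)

Answer: YES — reaches normal form S^7(Z) in 6 ≤ 6 steps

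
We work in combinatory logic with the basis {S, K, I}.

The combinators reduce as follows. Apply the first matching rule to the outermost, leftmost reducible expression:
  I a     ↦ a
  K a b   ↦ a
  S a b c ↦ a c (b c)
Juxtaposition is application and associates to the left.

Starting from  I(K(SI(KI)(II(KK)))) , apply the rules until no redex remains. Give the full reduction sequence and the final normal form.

Answer: normal form = KK  (in 6 steps)

Reduction:
  start: I(K(SI(KI)(II(KK))))
  step 1: K(SI(KI)(II(KK)))
  step 2: K(I(II(KK))(KI(II(KK))))
  step 3: K(II(KK)(KI(II(KK))))
  step 4: K(I(KK)(KI(II(KK))))
  step 5: K(KK(KI(II(KK))))
  step 6: KK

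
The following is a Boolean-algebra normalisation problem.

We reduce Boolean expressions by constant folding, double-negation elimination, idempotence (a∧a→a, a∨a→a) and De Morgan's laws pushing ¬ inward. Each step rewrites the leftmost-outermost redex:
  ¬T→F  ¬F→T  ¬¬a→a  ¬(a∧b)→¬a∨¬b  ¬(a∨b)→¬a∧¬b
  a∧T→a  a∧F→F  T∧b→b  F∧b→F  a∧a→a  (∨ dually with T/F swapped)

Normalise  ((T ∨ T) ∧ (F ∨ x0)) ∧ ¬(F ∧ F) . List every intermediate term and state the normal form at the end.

  start: ((T ∨ T) ∧ (F ∨ x0)) ∧ ¬(F ∧ F)
  →1  (T ∧ (F ∨ x0)) ∧ ¬(F ∧ F)
  →2  (F ∨ x0) ∧ ¬(F ∧ F)
  →3  x0 ∧ ¬(F ∧ F)
  →4  x0 ∧ (¬F ∨ ¬F)
  →5  x0 ∧ ¬F
  →6  x0 ∧ T
  →7  x0

Answer: normal form = x0  (in 7 steps)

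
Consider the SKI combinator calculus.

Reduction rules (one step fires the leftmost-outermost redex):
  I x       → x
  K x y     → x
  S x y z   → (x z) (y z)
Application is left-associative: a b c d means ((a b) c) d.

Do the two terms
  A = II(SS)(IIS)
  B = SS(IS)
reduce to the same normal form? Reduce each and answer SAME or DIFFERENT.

Answer: SAME — A ⇓ SSS, B ⇓ SSS

Reduction:
Term A:
  start: II(SS)(IIS)
  →1  I(SS)(IIS)
  →2  SS(IIS)
  →3  SS(IS)
  →4  SSS

Term B:
  start: SS(IS)
  →1  SSS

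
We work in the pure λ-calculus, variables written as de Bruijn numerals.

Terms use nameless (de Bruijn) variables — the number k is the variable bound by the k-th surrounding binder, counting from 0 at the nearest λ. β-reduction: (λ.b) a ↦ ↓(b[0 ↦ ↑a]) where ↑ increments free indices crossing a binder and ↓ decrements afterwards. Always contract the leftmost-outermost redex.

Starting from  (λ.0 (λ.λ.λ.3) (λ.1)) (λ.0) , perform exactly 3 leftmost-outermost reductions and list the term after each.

  start: (λ.0 (λ.λ.λ.3) (λ.1)) (λ.0)
  →1  (λ.0) (λ.λ.λ.λ.0) (λ.λ.0)
  →2  (λ.λ.λ.λ.0) (λ.λ.0)
  →3  λ.λ.λ.0

Answer: after 3 steps: λ.λ.λ.0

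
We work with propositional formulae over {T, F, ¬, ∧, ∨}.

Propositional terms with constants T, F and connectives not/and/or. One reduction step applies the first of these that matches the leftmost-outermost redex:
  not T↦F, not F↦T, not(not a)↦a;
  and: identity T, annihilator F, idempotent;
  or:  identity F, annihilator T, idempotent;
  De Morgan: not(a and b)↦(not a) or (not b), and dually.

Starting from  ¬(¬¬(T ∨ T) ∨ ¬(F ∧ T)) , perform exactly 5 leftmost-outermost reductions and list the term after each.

Answer: after 5 steps: F ∧ ¬¬(F ∧ T)

Reduction:
  start: ¬(¬¬(T ∨ T) ∨ ¬(F ∧ T))
  step 1: ¬¬¬(T ∨ T) ∧ ¬¬(F ∧ T)
  step 2: ¬(T ∨ T) ∧ ¬¬(F ∧ T)
  step 3: (¬T ∧ ¬T) ∧ ¬¬(F ∧ T)
  step 4: ¬T ∧ ¬¬(F ∧ T)
  step 5: F ∧ ¬¬(F ∧ T)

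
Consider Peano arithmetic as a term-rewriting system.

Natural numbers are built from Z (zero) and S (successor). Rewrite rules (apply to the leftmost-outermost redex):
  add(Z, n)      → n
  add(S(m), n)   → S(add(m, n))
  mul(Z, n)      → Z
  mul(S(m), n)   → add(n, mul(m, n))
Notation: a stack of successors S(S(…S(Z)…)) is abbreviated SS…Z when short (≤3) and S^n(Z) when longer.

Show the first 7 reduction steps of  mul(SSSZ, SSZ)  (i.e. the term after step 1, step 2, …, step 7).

  start: mul(SSSZ, SSZ)
  →1  add(SSZ, mul(SSZ, SSZ))
  →2  S(add(SZ, mul(SSZ, SSZ)))
  →3  S(S(add(Z, mul(SSZ, SSZ))))
  →4  S(S(mul(SSZ, SSZ)))
  →5  S(S(add(SSZ, mul(SZ, SSZ))))
  →6  S(S(S(add(SZ, mul(SZ, SSZ)))))
  →7  S(S(S(S(add(Z, mul(SZ, SSZ))))))

Answer: after 7 steps: S(S(S(S(add(Z, mul(SZ, SSZ))))))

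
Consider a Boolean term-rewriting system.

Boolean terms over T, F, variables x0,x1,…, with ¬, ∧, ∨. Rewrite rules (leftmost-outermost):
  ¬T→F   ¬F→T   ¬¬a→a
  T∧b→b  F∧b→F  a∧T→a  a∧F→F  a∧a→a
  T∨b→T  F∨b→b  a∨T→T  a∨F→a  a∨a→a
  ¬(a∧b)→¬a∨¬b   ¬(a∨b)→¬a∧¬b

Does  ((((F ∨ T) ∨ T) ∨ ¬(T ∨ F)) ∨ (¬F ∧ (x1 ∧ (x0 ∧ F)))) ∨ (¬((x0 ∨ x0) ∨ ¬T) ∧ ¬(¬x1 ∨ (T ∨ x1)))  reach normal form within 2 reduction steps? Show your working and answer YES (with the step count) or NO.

  start: ((((F ∨ T) ∨ T) ∨ ¬(T ∨ F)) ∨ (¬F ∧ (x1 ∧ (x0 ∧ F)))) ∨ (¬((x0 ∨ x0) ∨ ¬T) ∧ ¬(¬x1 ∨ (T ∨ x1)))
  [1] ((T ∨ ¬(T ∨ F)) ∨ (¬F ∧ (x1 ∧ (x0 ∧ F)))) ∨ (¬((x0 ∨ x0) ∨ ¬T) ∧ ¬(¬x1 ∨ (T ∨ x1)))
  [2] (T ∨ (¬F ∧ (x1 ∧ (x0 ∧ F)))) ∨ (¬((x0 ∨ x0) ∨ ¬T) ∧ ¬(¬x1 ∨ (T ∨ x1)))

Answer: NO — after 2 steps the term is (T ∨ (¬F ∧ (x1 ∧ (x0 ∧ F)))) ∨ (¬((x0 ∨ x0) ∨ ¬T) ∧ ¬(¬x1 ∨ (T ∨ x1))), not yet normal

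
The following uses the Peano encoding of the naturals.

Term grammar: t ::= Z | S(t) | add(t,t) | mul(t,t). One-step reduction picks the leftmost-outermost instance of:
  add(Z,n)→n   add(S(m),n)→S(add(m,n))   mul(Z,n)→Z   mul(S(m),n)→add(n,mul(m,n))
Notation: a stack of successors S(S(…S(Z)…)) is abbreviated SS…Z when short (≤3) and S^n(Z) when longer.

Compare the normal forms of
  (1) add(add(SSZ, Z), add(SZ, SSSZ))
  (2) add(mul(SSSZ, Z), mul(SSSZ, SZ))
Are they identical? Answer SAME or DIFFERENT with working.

Term A:
  start: add(add(SSZ, Z), add(SZ, SSSZ))
  →1  add(S(add(SZ, Z)), add(SZ, SSSZ))
  →2  S(add(add(SZ, Z), add(SZ, SSSZ)))
  →3  S(add(S(add(Z, Z)), add(SZ, SSSZ)))
  →4  S(S(add(add(Z, Z), add(SZ, SSSZ))))
  →5  S(S(add(Z, add(SZ, SSSZ))))
  →6  S(S(add(SZ, SSSZ)))
  →7  S(S(S(add(Z, SSSZ))))
  →8  S^6(Z)

Term B:
  start: add(mul(SSSZ, Z), mul(SSSZ, SZ))
  →1  add(add(Z, mul(SSZ, Z)), mul(SSSZ, SZ))
  →2  add(mul(SSZ, Z), mul(SSSZ, SZ))
  →3  add(add(Z, mul(SZ, Z)), mul(SSSZ, SZ))
  →4  add(mul(SZ, Z), mul(SSSZ, SZ))
  →5  add(add(Z, mul(Z, Z)), mul(SSSZ, SZ))
  →6  add(mul(Z, Z), mul(SSSZ, SZ))
  →7  add(Z, mul(SSSZ, SZ))
  →8  mul(SSSZ, SZ)
  →9  add(SZ, mul(SSZ, SZ))
  →10  S(add(Z, mul(SSZ, SZ)))
  →11  S(mul(SSZ, SZ))
  →12  S(add(SZ, mul(SZ, SZ)))
  →13  S(S(add(Z, mul(SZ, SZ))))
  →14  S(S(mul(SZ, SZ)))
  →15  S(S(add(SZ, mul(Z, SZ))))
  →16  S(S(S(add(Z, mul(Z, SZ)))))
  →17  S(S(S(mul(Z, SZ))))
  →18  SSSZ

Answer: DIFFERENT — A ⇓ S^6(Z), B ⇓ SSSZ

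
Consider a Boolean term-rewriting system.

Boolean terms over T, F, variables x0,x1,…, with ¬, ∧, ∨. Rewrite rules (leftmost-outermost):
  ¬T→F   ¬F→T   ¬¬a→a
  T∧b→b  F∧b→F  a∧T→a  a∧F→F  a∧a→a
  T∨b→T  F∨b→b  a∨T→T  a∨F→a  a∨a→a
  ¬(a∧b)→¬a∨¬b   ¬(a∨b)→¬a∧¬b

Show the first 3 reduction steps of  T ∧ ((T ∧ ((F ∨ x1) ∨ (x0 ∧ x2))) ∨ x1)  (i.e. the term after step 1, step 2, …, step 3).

Answer: after 3 steps: (x1 ∨ (x0 ∧ x2)) ∨ x1

Working:
  start: T ∧ ((T ∧ ((F ∨ x1) ∨ (x0 ∧ x2))) ∨ x1)
  step 1: (T ∧ ((F ∨ x1) ∨ (x0 ∧ x2))) ∨ x1
  step 2: ((F ∨ x1) ∨ (x0 ∧ x2)) ∨ x1
  step 3: (x1 ∨ (x0 ∧ x2)) ∨ x1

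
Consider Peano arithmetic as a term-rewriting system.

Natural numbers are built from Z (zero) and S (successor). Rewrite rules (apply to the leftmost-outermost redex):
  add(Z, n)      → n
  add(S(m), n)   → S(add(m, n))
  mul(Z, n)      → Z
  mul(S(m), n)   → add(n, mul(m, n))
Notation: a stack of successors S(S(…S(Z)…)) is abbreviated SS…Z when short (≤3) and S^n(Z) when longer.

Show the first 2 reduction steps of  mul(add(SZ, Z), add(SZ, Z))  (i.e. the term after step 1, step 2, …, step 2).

Answer: after 2 steps: add(add(SZ, Z), mul(add(Z, Z), add(SZ, Z)))

Derivation:
  start: mul(add(SZ, Z), add(SZ, Z))
  [1] mul(S(add(Z, Z)), add(SZ, Z))
  [2] add(add(SZ, Z), mul(add(Z, Z), add(SZ, Z)))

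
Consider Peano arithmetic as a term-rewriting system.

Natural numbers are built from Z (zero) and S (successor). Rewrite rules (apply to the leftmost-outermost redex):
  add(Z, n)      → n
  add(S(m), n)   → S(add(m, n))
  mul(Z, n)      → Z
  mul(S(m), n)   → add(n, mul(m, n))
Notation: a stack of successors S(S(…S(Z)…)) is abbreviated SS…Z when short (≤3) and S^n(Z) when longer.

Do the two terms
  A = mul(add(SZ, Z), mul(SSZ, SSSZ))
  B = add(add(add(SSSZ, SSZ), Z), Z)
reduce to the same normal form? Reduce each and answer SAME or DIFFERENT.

Term A:
  start: mul(add(SZ, Z), mul(SSZ, SSSZ))
  →1  mul(S(add(Z, Z)), mul(SSZ, SSSZ))
  →2  add(mul(SSZ, SSSZ), mul(add(Z, Z), mul(SSZ, SSSZ)))
  →3  add(add(SSSZ, mul(SZ, SSSZ)), mul(add(Z, Z), mul(SSZ, SSSZ)))
  →4  add(S(add(SSZ, mul(SZ, SSSZ))), mul(add(Z, Z), mul(SSZ, SSSZ)))
  →5  S(add(add(SSZ, mul(SZ, SSSZ)), mul(add(Z, Z), mul(SSZ, SSSZ))))
  →6  S(add(S(add(SZ, mul(SZ, SSSZ))), mul(add(Z, Z), mul(SSZ, SSSZ))))
  →7  S(S(add(add(SZ, mul(SZ, SSSZ)), mul(add(Z, Z), mul(SSZ, SSSZ)))))
  →8  S(S(add(S(add(Z, mul(SZ, SSSZ))), mul(add(Z, Z), mul(SSZ, SSSZ)))))
  →9  S(S(S(add(add(Z, mul(SZ, SSSZ)), mul(add(Z, Z), mul(SSZ, SSSZ))))))
  →10  S(S(S(add(mul(SZ, SSSZ), mul(add(Z, Z), mul(SSZ, SSSZ))))))
  →11  S(S(S(add(add(SSSZ, mul(Z, SSSZ)), mul(add(Z, Z), mul(SSZ, SSSZ))))))
  →12  S(S(S(add(S(add(SSZ, mul(Z, SSSZ))), mul(add(Z, Z), mul(SSZ, SSSZ))))))
  →13  S(S(S(S(add(add(SSZ, mul(Z, SSSZ)), mul(add(Z, Z), mul(SSZ, SSSZ)))))))
  →14  S(S(S(S(add(S(add(SZ, mul(Z, SSSZ))), mul(add(Z, Z), mul(SSZ, SSSZ)))))))
  →15  S(S(S(S(S(add(add(SZ, mul(Z, SSSZ)), mul(add(Z, Z), mul(SSZ, SSSZ))))))))
  →16  S(S(S(S(S(add(S(add(Z, mul(Z, SSSZ))), mul(add(Z, Z), mul(SSZ, SSSZ))))))))
  →17  S(S(S(S(S(S(add(add(Z, mul(Z, SSSZ)), mul(add(Z, Z), mul(SSZ, SSSZ)))))))))
  →18  S(S(S(S(S(S(add(mul(Z, SSSZ), mul(add(Z, Z), mul(SSZ, SSSZ)))))))))
  →19  S(S(S(S(S(S(add(Z, mul(add(Z, Z), mul(SSZ, SSSZ)))))))))
  →20  S(S(S(S(S(S(mul(add(Z, Z), mul(SSZ, SSSZ))))))))
  →21  S(S(S(S(S(S(mul(Z, mul(SSZ, SSSZ))))))))
  →22  S^6(Z)

Term B:
  start: add(add(add(SSSZ, SSZ), Z), Z)
  →1  add(add(S(add(SSZ, SSZ)), Z), Z)
  →2  add(S(add(add(SSZ, SSZ), Z)), Z)
  →3  S(add(add(add(SSZ, SSZ), Z), Z))
  →4  S(add(add(S(add(SZ, SSZ)), Z), Z))
  →5  S(add(S(add(add(SZ, SSZ), Z)), Z))
  →6  S(S(add(add(add(SZ, SSZ), Z), Z)))
  →7  S(S(add(add(S(add(Z, SSZ)), Z), Z)))
  →8  S(S(add(S(add(add(Z, SSZ), Z)), Z)))
  →9  S(S(S(add(add(add(Z, SSZ), Z), Z))))
  →10  S(S(S(add(add(SSZ, Z), Z))))
  →11  S(S(S(add(S(add(SZ, Z)), Z))))
  →12  S(S(S(S(add(add(SZ, Z), Z)))))
  →13  S(S(S(S(add(S(add(Z, Z)), Z)))))
  →14  S(S(S(S(S(add(add(Z, Z), Z))))))
  →15  S(S(S(S(S(add(Z, Z))))))
  →16  S^5(Z)

Answer: DIFFERENT — A ⇓ S^6(Z), B ⇓ S^5(Z)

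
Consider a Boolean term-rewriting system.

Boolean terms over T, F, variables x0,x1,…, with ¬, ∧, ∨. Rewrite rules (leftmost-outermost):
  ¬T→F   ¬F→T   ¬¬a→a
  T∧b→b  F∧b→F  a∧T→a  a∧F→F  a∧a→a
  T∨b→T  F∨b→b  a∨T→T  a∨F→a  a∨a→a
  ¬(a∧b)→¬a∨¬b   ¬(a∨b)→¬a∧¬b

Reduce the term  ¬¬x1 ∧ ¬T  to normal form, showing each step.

Answer: normal form = F  (in 3 steps)

Working:
  start: ¬¬x1 ∧ ¬T
  step 1: x1 ∧ ¬T
  step 2: x1 ∧ F
  step 3: F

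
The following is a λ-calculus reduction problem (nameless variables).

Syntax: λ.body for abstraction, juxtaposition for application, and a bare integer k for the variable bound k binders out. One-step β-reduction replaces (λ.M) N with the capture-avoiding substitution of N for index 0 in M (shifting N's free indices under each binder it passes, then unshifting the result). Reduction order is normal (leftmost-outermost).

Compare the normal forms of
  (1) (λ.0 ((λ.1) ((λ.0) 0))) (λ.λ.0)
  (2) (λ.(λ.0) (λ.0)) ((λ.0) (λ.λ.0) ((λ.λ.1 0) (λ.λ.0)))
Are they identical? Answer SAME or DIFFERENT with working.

Answer: SAME — A ⇓ λ.0, B ⇓ λ.0

Working:
Term A:
  start: (λ.0 ((λ.1) ((λ.0) 0))) (λ.λ.0)
  step 1: (λ.λ.0) ((λ.λ.λ.0) ((λ.0) (λ.λ.0)))
  step 2: λ.0

Term B:
  start: (λ.(λ.0) (λ.0)) ((λ.0) (λ.λ.0) ((λ.λ.1 0) (λ.λ.0)))
  step 1: (λ.0) (λ.0)
  step 2: λ.0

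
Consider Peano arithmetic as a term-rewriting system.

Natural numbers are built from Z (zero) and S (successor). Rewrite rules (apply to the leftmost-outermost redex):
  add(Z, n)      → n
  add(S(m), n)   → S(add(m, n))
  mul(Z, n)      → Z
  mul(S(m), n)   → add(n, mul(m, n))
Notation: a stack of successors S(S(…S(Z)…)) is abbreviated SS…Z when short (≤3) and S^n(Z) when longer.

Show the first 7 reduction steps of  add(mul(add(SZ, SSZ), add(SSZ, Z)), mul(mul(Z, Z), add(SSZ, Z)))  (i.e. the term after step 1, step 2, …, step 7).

Answer: after 7 steps: S(add(S(add(add(Z, Z), mul(add(Z, SSZ), add(SSZ, Z)))), mul(mul(Z, Z), add(SSZ, Z))))

Working:
  start: add(mul(add(SZ, SSZ), add(SSZ, Z)), mul(mul(Z, Z), add(SSZ, Z)))
  →1  add(mul(S(add(Z, SSZ)), add(SSZ, Z)), mul(mul(Z, Z), add(SSZ, Z)))
  →2  add(add(add(SSZ, Z), mul(add(Z, SSZ), add(SSZ, Z))), mul(mul(Z, Z), add(SSZ, Z)))
  →3  add(add(S(add(SZ, Z)), mul(add(Z, SSZ), add(SSZ, Z))), mul(mul(Z, Z), add(SSZ, Z)))
  →4  add(S(add(add(SZ, Z), mul(add(Z, SSZ), add(SSZ, Z)))), mul(mul(Z, Z), add(SSZ, Z)))
  →5  S(add(add(add(SZ, Z), mul(add(Z, SSZ), add(SSZ, Z))), mul(mul(Z, Z), add(SSZ, Z))))
  →6  S(add(add(S(add(Z, Z)), mul(add(Z, SSZ), add(SSZ, Z))), mul(mul(Z, Z), add(SSZ, Z))))
  →7  S(add(S(add(add(Z, Z), mul(add(Z, SSZ), add(SSZ, Z)))), mul(mul(Z, Z), add(SSZ, Z))))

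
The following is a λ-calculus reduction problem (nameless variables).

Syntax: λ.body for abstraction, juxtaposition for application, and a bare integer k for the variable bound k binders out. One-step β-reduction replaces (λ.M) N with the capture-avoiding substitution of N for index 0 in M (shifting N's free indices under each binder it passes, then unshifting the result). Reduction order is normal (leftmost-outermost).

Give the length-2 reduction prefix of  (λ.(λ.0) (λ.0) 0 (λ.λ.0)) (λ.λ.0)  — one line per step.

Answer: after 2 steps: (λ.0) (λ.λ.0) (λ.λ.0)

Reduction:
  start: (λ.(λ.0) (λ.0) 0 (λ.λ.0)) (λ.λ.0)
  step 1: (λ.0) (λ.0) (λ.λ.0) (λ.λ.0)
  step 2: (λ.0) (λ.λ.0) (λ.λ.0)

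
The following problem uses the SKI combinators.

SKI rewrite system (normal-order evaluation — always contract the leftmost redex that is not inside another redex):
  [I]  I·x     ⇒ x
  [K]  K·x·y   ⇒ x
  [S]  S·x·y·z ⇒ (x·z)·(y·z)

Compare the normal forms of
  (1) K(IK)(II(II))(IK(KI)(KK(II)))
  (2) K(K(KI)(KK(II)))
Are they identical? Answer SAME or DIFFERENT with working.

Term A:
  start: K(IK)(II(II))(IK(KI)(KK(II)))
  [1] IK(IK(KI)(KK(II)))
  [2] K(IK(KI)(KK(II)))
  [3] K(K(KI)(KK(II)))
  [4] K(KI)

Term B:
  start: K(K(KI)(KK(II)))
  [1] K(KI)

Answer: SAME — A ⇓ K(KI), B ⇓ K(KI)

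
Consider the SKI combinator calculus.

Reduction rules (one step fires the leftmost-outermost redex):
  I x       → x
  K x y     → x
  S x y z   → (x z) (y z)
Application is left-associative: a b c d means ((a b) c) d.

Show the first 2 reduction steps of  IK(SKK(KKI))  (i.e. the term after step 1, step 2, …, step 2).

Answer: after 2 steps: K(K(KKI)(K(KKI)))

Reduction:
  start: IK(SKK(KKI))
  step 1: K(SKK(KKI))
  step 2: K(K(KKI)(K(KKI)))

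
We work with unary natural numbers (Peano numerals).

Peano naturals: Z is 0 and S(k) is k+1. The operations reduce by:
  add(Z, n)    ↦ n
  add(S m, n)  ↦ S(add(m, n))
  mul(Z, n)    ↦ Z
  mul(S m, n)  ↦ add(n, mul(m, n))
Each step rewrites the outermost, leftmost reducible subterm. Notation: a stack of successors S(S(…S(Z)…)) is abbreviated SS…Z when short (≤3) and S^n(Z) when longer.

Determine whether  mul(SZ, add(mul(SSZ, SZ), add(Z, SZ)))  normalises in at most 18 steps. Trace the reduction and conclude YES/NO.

Answer: YES — reaches normal form SSSZ in 17 ≤ 18 steps

Working:
  start: mul(SZ, add(mul(SSZ, SZ), add(Z, SZ)))
  [1] add(add(mul(SSZ, SZ), add(Z, SZ)), mul(Z, add(mul(SSZ, SZ), add(Z, SZ))))
  [2] add(add(add(SZ, mul(SZ, SZ)), add(Z, SZ)), mul(Z, add(mul(SSZ, SZ), add(Z, SZ))))
  [3] add(add(S(add(Z, mul(SZ, SZ))), add(Z, SZ)), mul(Z, add(mul(SSZ, SZ), add(Z, SZ))))
  [4] add(S(add(add(Z, mul(SZ, SZ)), add(Z, SZ))), mul(Z, add(mul(SSZ, SZ), add(Z, SZ))))
  [5] S(add(add(add(Z, mul(SZ, SZ)), add(Z, SZ)), mul(Z, add(mul(SSZ, SZ), add(Z, SZ)))))
  [6] S(add(add(mul(SZ, SZ), add(Z, SZ)), mul(Z, add(mul(SSZ, SZ), add(Z, SZ)))))
  [7] S(add(add(add(SZ, mul(Z, SZ)), add(Z, SZ)), mul(Z, add(mul(SSZ, SZ), add(Z, SZ)))))
  [8] S(add(add(S(add(Z, mul(Z, SZ))), add(Z, SZ)), mul(Z, add(mul(SSZ, SZ), add(Z, SZ)))))
  [9] S(add(S(add(add(Z, mul(Z, SZ)), add(Z, SZ))), mul(Z, add(mul(SSZ, SZ), add(Z, SZ)))))
  [10] S(S(add(add(add(Z, mul(Z, SZ)), add(Z, SZ)), mul(Z, add(mul(SSZ, SZ), add(Z, SZ))))))
  [11] S(S(add(add(mul(Z, SZ), add(Z, SZ)), mul(Z, add(mul(SSZ, SZ), add(Z, SZ))))))
  [12] S(S(add(add(Z, add(Z, SZ)), mul(Z, add(mul(SSZ, SZ), add(Z, SZ))))))
  [13] S(S(add(add(Z, SZ), mul(Z, add(mul(SSZ, SZ), add(Z, SZ))))))
  [14] S(S(add(SZ, mul(Z, add(mul(SSZ, SZ), add(Z, SZ))))))
  [15] S(S(S(add(Z, mul(Z, add(mul(SSZ, SZ), add(Z, SZ)))))))
  [16] S(S(S(mul(Z, add(mul(SSZ, SZ), add(Z, SZ))))))
  [17] SSSZ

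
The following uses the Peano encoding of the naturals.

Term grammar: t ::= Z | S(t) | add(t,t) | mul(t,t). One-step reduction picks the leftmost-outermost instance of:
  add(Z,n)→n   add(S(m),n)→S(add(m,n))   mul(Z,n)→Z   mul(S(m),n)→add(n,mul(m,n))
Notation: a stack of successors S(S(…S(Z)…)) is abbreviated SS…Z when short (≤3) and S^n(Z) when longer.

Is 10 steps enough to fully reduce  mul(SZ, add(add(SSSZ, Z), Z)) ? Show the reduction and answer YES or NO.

  start: mul(SZ, add(add(SSSZ, Z), Z))
  →1  add(add(add(SSSZ, Z), Z), mul(Z, add(add(SSSZ, Z), Z)))
  →2  add(add(S(add(SSZ, Z)), Z), mul(Z, add(add(SSSZ, Z), Z)))
  →3  add(S(add(add(SSZ, Z), Z)), mul(Z, add(add(SSSZ, Z), Z)))
  →4  S(add(add(add(SSZ, Z), Z), mul(Z, add(add(SSSZ, Z), Z))))
  →5  S(add(add(S(add(SZ, Z)), Z), mul(Z, add(add(SSSZ, Z), Z))))
  →6  S(add(S(add(add(SZ, Z), Z)), mul(Z, add(add(SSSZ, Z), Z))))
  →7  S(S(add(add(add(SZ, Z), Z), mul(Z, add(add(SSSZ, Z), Z)))))
  →8  S(S(add(add(S(add(Z, Z)), Z), mul(Z, add(add(SSSZ, Z), Z)))))
  →9  S(S(add(S(add(add(Z, Z), Z)), mul(Z, add(add(SSSZ, Z), Z)))))
  →10  S(S(S(add(add(add(Z, Z), Z), mul(Z, add(add(SSSZ, Z), Z))))))

Answer: NO — after 10 steps the term is S(S(S(add(add(add(Z, Z), Z), mul(Z, add(add(SSSZ, Z), Z)))))), not yet normal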